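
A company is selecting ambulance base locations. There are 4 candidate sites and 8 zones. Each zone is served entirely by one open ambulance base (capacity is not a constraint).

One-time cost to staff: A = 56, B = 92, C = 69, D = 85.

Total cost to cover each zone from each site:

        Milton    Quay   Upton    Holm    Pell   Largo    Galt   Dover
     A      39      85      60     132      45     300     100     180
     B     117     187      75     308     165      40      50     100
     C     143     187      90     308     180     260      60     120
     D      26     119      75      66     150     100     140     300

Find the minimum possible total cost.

For any fixed open set, each zone goes to its cheapest open site; total = fixed + service.
{A, B}: Milton→A 39, Quay→A 85, Upton→A 60, Holm→A 132, Pell→A 45, Largo→B 40, Galt→B 50, Dover→B 100. Service 551; fixed 148; total 699.
{A, B, D}: service 472 + fixed 233 = 705
{A, B, C}: service 551 + fixed 217 = 768
{A, B, C, D}: Milton→D 26, Quay→A 85, Upton→A 60, Holm→D 66, Pell→A 45, Largo→B 40, Galt→B 50, Dover→B 100. Service 472; fixed 302; total 774.
(All 15 nonempty subsets were checked; A and B is lowest.)

Minimum total cost: 699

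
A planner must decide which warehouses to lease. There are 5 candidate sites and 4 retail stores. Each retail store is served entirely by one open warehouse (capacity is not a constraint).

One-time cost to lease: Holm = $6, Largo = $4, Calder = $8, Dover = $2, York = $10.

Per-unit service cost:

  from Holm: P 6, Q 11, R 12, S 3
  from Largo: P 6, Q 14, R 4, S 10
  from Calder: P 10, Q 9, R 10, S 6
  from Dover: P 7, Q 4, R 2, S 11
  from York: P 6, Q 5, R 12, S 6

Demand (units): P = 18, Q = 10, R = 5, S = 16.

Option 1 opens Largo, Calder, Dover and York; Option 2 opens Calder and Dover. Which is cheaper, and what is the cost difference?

Option 1 is cheaper by 4.

Option 1: {Largo, Calder, Dover, York}: P→Largo 6·18=108, Q→Dover 4·10=40, R→Dover 2·5=10, S→Calder 6·16=96. Service 254; fixed 24; total 278.
Option 2: {Calder, Dover}: P→Dover 7·18=126, Q→Dover 4·10=40, R→Dover 2·5=10, S→Calder 6·16=96. Service 272; fixed 10; total 282.
Difference: |278 − 282| = 4.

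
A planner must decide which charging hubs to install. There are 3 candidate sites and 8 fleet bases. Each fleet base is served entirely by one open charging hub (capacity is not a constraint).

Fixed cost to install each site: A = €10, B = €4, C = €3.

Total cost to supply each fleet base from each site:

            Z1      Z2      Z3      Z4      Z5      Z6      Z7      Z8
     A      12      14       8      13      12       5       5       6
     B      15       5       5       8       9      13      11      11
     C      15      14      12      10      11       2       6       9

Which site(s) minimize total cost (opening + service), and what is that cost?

For any fixed open set, each fleet base goes to its cheapest open site; total = fixed + service.
{B, C}: Z1→B 15, Z2→B 5, Z3→B 5, Z4→B 8, Z5→B 9, Z6→C 2, Z7→C 6, Z8→C 9. Service 59; fixed 7; total 66.
{A, B}: Z1→A 12, Z2→B 5, Z3→B 5, Z4→B 8, Z5→B 9, Z6→A 5, Z7→A 5, Z8→A 6. Service 55; fixed 14; total 69.
{A, B, C}: service 52 + fixed 17 = 69
{C}: service 79 + fixed 3 = 82
No other subset beats 66.

Open B and C; minimum total cost 66.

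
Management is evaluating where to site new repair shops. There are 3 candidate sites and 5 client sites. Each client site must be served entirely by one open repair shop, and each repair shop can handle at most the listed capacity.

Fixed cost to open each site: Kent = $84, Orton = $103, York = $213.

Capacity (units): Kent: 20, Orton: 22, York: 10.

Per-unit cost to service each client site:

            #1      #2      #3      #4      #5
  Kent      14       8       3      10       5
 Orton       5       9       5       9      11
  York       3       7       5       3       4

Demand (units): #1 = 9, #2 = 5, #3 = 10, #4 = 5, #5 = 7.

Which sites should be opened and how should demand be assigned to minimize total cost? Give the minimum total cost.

Open {Kent, Orton}: #1→Orton 5·9=45, #2→Orton 9·5=45, #3→Kent 3·10=30, #4→Orton 9·5=45, #5→Kent 5·7=35.
Loads: Kent carries 17/20, Orton carries 19/22. Service 200; fixed 187; total 387.
Next best feasible plan costs 407.

Minimum total cost: 387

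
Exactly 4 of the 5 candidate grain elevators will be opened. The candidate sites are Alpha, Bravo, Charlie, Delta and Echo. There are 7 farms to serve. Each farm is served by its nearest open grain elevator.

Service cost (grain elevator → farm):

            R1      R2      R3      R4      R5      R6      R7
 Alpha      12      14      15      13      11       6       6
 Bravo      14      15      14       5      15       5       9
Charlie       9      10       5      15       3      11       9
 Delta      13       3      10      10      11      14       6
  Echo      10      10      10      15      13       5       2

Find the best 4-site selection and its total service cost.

With exactly 4 open, each farm uses its cheapest among the chosen.
{Bravo, Charlie, Delta, Echo}: R1→Charlie 9, R2→Delta 3, R3→Charlie 5, R4→Bravo 5, R5→Charlie 3, R6→Bravo 5, R7→Echo 2. Service cost 32.
{Alpha, Bravo, Charlie, Delta}: service cost 36
{Alpha, Charlie, Delta, Echo}: service cost 37
Among all 5 size-4 choices, {Bravo, Charlie, Delta, Echo} is lowest.

Choose Bravo, Charlie, Delta and Echo; total service cost 32.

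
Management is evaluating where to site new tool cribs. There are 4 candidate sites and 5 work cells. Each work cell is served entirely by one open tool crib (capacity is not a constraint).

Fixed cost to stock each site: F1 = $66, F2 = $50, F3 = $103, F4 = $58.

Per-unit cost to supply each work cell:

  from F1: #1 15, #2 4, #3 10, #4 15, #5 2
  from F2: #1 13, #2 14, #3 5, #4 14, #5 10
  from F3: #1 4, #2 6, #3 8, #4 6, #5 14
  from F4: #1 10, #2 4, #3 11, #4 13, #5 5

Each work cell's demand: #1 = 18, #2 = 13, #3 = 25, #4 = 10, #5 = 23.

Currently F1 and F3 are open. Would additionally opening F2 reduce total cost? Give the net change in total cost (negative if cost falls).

Yes — net change −25 (cost falls by 25).

Current service cost with {F1, F3}: 430.
Adding F2: each work cell re-picks its cheapest; new service cost 355, saving 75.
Extra fixed cost: 50. Net change = 50 − 75 = -25.
(Totals: 599 → 574.)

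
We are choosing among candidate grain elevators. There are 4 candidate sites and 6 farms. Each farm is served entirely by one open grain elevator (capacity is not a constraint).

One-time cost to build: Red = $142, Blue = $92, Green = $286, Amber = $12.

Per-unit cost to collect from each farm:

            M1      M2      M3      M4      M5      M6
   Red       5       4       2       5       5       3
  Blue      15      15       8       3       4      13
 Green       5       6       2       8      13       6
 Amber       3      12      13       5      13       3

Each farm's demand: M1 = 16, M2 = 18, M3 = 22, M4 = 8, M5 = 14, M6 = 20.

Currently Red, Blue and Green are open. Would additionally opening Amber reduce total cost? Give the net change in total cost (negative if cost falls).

Current service cost with {Red, Blue, Green}: 336.
Adding Amber: each farm re-picks its cheapest; new service cost 304, saving 32.
Extra fixed cost: 12. Net change = 12 − 32 = -20.
(Totals: 856 → 836.)

Yes — net change −20 (cost falls by 20).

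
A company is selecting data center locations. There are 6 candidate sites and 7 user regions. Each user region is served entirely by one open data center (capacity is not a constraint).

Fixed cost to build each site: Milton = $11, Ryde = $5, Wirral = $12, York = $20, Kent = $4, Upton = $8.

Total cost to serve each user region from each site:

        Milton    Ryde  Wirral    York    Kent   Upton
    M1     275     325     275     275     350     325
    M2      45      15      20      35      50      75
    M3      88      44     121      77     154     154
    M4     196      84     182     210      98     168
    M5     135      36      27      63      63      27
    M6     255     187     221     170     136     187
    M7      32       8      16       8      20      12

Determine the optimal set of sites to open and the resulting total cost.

For any fixed open set, each user region goes to its cheapest open site; total = fixed + service.
{Ryde, Wirral, Kent}: M1→Wirral 275, M2→Ryde 15, M3→Ryde 44, M4→Ryde 84, M5→Wirral 27, M6→Kent 136, M7→Ryde 8. Service 589; fixed 21; total 610.
{Milton, Ryde, Kent, Upton}: M1→Milton 275, M2→Ryde 15, M3→Ryde 44, M4→Ryde 84, M5→Upton 27, M6→Kent 136, M7→Ryde 8. Service 589; fixed 28; total 617.
{Milton, Ryde, Kent}: service 598 + fixed 20 = 618
{Milton, Ryde, Wirral, York, Kent, Upton}: service 589 + fixed 60 = 649
No other subset beats 610.

Open Ryde, Wirral and Kent; minimum total cost 610.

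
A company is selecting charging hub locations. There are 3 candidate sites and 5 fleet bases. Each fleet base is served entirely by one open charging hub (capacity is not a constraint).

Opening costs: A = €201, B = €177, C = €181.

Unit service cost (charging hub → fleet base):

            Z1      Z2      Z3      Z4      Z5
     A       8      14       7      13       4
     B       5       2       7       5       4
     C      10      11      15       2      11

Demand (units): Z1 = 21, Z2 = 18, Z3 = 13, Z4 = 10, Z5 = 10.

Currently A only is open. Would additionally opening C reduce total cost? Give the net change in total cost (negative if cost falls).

Current service cost with {A}: 681.
Adding C: each fleet base re-picks its cheapest; new service cost 517, saving 164.
Extra fixed cost: 181. Net change = 181 − 164 = 17.
(Totals: 882 → 899.)

No — net change +17 (cost rises by 17).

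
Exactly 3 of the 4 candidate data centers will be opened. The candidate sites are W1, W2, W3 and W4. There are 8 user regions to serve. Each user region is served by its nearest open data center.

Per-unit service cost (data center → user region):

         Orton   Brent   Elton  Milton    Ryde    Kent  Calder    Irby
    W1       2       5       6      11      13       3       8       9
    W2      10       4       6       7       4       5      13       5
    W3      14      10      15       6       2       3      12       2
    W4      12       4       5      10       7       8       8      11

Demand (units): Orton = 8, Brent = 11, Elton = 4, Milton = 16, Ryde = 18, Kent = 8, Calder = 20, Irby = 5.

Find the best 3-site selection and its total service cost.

Choose W1, W3 and W4; total service cost 406.

With exactly 3 open, each user region uses its cheapest among the chosen.
{W1, W3, W4}: Orton→W1 2·8=16, Brent→W4 4·11=44, Elton→W4 5·4=20, Milton→W3 6·16=96, Ryde→W3 2·18=36, Kent→W1 3·8=24, Calder→W1 8·20=160, Irby→W3 2·5=10. Service cost 406.
{W1, W2, W3}: service cost 410
{W2, W3, W4}: service cost 470
Among all 4 size-3 choices, {W1, W3, W4} is lowest.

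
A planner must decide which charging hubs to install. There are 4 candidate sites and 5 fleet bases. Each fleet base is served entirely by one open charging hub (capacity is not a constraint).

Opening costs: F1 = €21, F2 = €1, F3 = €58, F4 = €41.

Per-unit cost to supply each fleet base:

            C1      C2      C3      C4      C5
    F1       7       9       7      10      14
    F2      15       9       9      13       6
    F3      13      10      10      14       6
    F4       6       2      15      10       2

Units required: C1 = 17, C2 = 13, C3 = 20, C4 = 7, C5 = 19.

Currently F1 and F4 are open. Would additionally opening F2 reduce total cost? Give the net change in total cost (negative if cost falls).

No — net change +1 (cost rises by 1).

Current service cost with {F1, F4}: 376.
Adding F2: each fleet base re-picks its cheapest; new service cost 376, saving 0.
Extra fixed cost: 1. Net change = 1 − 0 = 1.
(Totals: 438 → 439.)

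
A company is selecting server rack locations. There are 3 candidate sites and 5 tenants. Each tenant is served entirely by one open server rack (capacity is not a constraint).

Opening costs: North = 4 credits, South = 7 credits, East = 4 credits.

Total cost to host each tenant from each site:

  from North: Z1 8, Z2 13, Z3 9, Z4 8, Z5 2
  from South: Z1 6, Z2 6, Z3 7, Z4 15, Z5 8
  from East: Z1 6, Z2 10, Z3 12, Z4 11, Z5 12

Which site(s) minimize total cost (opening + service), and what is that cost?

Open North and South; minimum total cost 40.

For any fixed open set, each tenant goes to its cheapest open site; total = fixed + service.
{North, South}: Z1→South 6, Z2→South 6, Z3→South 7, Z4→North 8, Z5→North 2. Service 29; fixed 11; total 40.
{North, East}: service 35 + fixed 8 = 43
{North}: service 40 + fixed 4 = 44
{North, South, East}: service 29 + fixed 15 = 44
(All 7 nonempty subsets were checked; North and South is lowest.)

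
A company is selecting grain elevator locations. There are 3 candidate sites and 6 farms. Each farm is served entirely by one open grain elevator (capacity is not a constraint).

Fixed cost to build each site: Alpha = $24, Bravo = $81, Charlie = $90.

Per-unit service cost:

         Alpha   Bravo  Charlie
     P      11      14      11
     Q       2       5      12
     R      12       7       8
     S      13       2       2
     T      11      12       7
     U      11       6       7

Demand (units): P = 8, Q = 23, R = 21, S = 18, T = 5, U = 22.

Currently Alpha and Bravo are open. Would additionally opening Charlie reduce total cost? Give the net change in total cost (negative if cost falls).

Current service cost with {Alpha, Bravo}: 504.
Adding Charlie: each farm re-picks its cheapest; new service cost 484, saving 20.
Extra fixed cost: 90. Net change = 90 − 20 = 70.
(Totals: 609 → 679.)

No — net change +70 (cost rises by 70).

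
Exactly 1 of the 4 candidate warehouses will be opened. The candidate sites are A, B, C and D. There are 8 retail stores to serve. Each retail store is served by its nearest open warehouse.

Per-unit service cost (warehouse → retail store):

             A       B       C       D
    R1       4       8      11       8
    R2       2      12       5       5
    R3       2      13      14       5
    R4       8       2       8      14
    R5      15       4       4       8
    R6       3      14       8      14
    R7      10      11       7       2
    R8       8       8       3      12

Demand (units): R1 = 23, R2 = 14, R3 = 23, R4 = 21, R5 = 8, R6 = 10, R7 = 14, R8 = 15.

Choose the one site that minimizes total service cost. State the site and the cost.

Choose A only; total service cost 744.

With exactly 1 open, each retail store uses its cheapest among the chosen.
{A}: R1→A 4·23=92, R2→A 2·14=28, R3→A 2·23=46, R4→A 8·21=168, R5→A 15·8=120, R6→A 3·10=30, R7→A 10·14=140, R8→A 8·15=120. Service cost 744.
{C}: service cost 1068
{D}: service cost 1075
Among all 4 size-1 choices, {A} is lowest.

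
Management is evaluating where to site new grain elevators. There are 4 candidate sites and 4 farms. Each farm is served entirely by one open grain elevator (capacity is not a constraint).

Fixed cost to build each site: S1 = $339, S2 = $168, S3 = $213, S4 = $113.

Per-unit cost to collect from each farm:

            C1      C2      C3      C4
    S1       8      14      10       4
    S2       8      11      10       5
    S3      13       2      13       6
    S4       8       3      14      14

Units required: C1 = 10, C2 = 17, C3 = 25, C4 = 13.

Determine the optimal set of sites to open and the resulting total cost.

For any fixed open set, each farm goes to its cheapest open site; total = fixed + service.
{S2, S4}: C1→S2 8·10=80, C2→S4 3·17=51, C3→S2 10·25=250, C4→S2 5·13=65. Service 446; fixed 281; total 727.
{S2}: C1→S2 8·10=80, C2→S2 11·17=187, C3→S2 10·25=250, C4→S2 5·13=65. Service 582; fixed 168; total 750.
{S4}: service 663 + fixed 113 = 776
{S1, S2, S3, S4}: C1→S1 8·10=80, C2→S3 2·17=34, C3→S1 10·25=250, C4→S1 4·13=52. Service 416; fixed 833; total 1249.
No other subset beats 727.

Open S2 and S4; minimum total cost 727.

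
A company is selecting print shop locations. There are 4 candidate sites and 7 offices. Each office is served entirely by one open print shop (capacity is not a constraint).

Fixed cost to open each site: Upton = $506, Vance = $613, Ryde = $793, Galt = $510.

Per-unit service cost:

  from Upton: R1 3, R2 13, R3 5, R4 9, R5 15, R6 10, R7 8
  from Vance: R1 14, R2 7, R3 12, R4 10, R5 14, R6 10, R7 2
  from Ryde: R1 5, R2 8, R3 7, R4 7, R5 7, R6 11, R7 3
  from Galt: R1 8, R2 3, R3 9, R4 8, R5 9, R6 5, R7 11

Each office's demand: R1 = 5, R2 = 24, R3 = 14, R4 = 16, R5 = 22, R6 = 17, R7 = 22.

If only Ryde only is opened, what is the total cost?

Total cost: 1627

Each office is assigned to its cheapest site among the open ones.
{Ryde}: R1→Ryde 5·5=25, R2→Ryde 8·24=192, R3→Ryde 7·14=98, R4→Ryde 7·16=112, R5→Ryde 7·22=154, R6→Ryde 11·17=187, R7→Ryde 3·22=66. Service 834; fixed 793; total 1627.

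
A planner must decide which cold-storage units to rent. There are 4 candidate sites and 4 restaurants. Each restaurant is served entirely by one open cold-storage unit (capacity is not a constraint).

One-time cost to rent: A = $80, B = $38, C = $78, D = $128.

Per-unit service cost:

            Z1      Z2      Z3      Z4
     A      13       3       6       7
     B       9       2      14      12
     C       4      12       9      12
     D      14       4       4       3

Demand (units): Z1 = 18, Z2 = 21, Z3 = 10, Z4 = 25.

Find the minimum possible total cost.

For any fixed open set, each restaurant goes to its cheapest open site; total = fixed + service.
{B, C, D}: Z1→C 4·18=72, Z2→B 2·21=42, Z3→D 4·10=40, Z4→D 3·25=75. Service 229; fixed 244; total 473.
{C, D}: service 271 + fixed 206 = 477
{B, D}: service 319 + fixed 166 = 485
{A, B, C, D}: service 229 + fixed 324 = 553
(All 15 nonempty subsets were checked; B, C and D is lowest.)

Minimum total cost: 473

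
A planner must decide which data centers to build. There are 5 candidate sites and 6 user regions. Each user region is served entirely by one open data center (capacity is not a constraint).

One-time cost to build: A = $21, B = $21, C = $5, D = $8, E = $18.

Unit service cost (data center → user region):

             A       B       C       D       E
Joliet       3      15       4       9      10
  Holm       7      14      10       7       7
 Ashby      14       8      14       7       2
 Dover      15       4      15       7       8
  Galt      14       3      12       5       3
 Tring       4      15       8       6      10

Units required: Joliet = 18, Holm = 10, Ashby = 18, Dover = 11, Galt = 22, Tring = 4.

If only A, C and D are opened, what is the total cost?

Each user region is assigned to its cheapest site among the open ones.
{A, C, D}: Joliet→A 3·18=54, Holm→A 7·10=70, Ashby→D 7·18=126, Dover→D 7·11=77, Galt→D 5·22=110, Tring→A 4·4=16. Service 453; fixed 34; total 487.

Total cost: 487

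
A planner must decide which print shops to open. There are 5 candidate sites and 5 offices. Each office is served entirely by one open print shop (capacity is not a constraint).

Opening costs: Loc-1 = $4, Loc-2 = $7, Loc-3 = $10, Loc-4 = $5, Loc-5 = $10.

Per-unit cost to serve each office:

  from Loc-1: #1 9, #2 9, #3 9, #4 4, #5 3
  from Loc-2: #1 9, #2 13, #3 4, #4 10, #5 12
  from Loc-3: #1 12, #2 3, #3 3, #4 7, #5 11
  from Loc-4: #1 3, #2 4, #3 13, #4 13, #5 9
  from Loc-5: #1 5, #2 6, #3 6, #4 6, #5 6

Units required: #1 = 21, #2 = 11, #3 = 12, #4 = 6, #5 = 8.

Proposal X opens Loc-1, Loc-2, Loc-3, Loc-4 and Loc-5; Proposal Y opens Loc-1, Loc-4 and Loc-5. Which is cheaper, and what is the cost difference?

Proposal X: {Loc-1, Loc-2, Loc-3, Loc-4, Loc-5}: #1→Loc-4 3·21=63, #2→Loc-3 3·11=33, #3→Loc-3 3·12=36, #4→Loc-1 4·6=24, #5→Loc-1 3·8=24. Service 180; fixed 36; total 216.
Proposal Y: {Loc-1, Loc-4, Loc-5}: #1→Loc-4 3·21=63, #2→Loc-4 4·11=44, #3→Loc-5 6·12=72, #4→Loc-1 4·6=24, #5→Loc-1 3·8=24. Service 227; fixed 19; total 246.
Difference: |216 − 246| = 30.

Proposal X is cheaper by 30.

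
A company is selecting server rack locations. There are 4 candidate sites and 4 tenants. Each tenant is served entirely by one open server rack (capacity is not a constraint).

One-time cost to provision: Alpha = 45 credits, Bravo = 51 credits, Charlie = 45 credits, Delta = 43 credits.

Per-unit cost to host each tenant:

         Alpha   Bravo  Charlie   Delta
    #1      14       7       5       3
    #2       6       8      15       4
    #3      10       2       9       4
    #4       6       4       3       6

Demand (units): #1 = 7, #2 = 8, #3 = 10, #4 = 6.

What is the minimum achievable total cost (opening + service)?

For any fixed open set, each tenant goes to its cheapest open site; total = fixed + service.
{Delta}: #1→Delta 3·7=21, #2→Delta 4·8=32, #3→Delta 4·10=40, #4→Delta 6·6=36. Service 129; fixed 43; total 172.
{Bravo, Delta}: service 97 + fixed 94 = 191
{Charlie, Delta}: service 111 + fixed 88 = 199
{Alpha, Bravo, Charlie, Delta}: service 91 + fixed 184 = 275
No other subset beats 172.

Minimum total cost: 172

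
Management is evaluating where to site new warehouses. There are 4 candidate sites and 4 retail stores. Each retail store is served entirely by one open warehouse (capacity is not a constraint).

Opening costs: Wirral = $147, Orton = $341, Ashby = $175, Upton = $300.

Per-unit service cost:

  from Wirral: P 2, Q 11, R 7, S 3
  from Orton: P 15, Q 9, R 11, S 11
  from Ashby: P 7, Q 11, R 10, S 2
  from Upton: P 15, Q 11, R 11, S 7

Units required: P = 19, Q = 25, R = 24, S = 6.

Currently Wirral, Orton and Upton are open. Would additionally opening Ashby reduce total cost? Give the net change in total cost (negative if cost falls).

No — net change +169 (cost rises by 169).

Current service cost with {Wirral, Orton, Upton}: 449.
Adding Ashby: each retail store re-picks its cheapest; new service cost 443, saving 6.
Extra fixed cost: 175. Net change = 175 − 6 = 169.
(Totals: 1237 → 1406.)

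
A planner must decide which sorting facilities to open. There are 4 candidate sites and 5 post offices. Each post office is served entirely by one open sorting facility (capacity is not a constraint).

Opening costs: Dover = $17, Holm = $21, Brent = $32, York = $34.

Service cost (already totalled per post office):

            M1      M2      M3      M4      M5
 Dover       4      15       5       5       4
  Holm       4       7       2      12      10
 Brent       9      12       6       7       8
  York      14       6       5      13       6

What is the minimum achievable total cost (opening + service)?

Minimum total cost: 50

For any fixed open set, each post office goes to its cheapest open site; total = fixed + service.
{Dover}: M1→Dover 4, M2→Dover 15, M3→Dover 5, M4→Dover 5, M5→Dover 4. Service 33; fixed 17; total 50.
{Holm}: service 35 + fixed 21 = 56
{Dover, Holm}: service 22 + fixed 38 = 60
{Dover, Holm, Brent, York}: M1→Dover 4, M2→York 6, M3→Holm 2, M4→Dover 5, M5→Dover 4. Service 21; fixed 104; total 125.
No other subset beats 50.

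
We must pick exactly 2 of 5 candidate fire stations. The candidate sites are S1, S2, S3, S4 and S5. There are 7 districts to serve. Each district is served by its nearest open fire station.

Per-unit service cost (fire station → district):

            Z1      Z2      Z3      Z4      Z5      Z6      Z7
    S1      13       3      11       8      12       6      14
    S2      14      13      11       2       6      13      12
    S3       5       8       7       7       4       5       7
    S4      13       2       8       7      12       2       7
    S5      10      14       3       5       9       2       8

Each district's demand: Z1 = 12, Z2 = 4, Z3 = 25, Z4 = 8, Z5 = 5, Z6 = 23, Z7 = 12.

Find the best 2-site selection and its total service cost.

Choose S3 and S5; total service cost 357.

With exactly 2 open, each district uses its cheapest among the chosen.
{S3, S5}: Z1→S3 5·12=60, Z2→S3 8·4=32, Z3→S5 3·25=75, Z4→S5 5·8=40, Z5→S3 4·5=20, Z6→S5 2·23=46, Z7→S3 7·12=84. Service cost 357.
{S4, S5}: service cost 418
{S1, S5}: service cost 434
Among all 10 size-2 choices, {S3, S5} is lowest.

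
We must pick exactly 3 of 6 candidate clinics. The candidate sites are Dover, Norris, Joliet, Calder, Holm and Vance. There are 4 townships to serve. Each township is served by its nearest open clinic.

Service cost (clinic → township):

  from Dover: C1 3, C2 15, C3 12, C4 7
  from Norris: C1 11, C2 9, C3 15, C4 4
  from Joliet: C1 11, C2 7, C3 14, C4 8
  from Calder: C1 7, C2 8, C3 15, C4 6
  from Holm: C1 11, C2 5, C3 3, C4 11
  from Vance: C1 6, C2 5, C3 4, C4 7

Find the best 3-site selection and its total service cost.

With exactly 3 open, each township uses its cheapest among the chosen.
{Dover, Norris, Holm}: C1→Dover 3, C2→Holm 5, C3→Holm 3, C4→Norris 4. Service cost 15.
{Dover, Norris, Vance}: service cost 16
{Dover, Calder, Holm}: service cost 17
Among all 20 size-3 choices, {Dover, Norris, Holm} is lowest.

Choose Dover, Norris and Holm; total service cost 15.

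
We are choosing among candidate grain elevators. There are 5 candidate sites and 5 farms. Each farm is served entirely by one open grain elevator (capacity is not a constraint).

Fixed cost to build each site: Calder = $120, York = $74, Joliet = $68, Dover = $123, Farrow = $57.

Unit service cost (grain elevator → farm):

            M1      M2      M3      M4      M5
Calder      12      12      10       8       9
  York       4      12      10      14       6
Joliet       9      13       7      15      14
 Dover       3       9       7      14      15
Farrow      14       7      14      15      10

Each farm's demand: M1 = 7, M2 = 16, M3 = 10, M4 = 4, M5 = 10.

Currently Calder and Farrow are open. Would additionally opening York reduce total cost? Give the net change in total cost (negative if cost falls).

Yes — net change −12 (cost falls by 12).

Current service cost with {Calder, Farrow}: 418.
Adding York: each farm re-picks its cheapest; new service cost 332, saving 86.
Extra fixed cost: 74. Net change = 74 − 86 = -12.
(Totals: 595 → 583.)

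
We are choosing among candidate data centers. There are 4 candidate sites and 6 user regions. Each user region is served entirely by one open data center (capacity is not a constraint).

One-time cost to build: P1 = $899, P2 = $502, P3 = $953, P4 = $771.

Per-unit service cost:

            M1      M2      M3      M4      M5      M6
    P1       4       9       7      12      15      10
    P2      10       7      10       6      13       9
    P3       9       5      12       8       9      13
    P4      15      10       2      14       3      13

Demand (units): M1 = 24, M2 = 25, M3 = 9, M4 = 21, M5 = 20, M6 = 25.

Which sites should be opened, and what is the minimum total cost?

For any fixed open set, each user region goes to its cheapest open site; total = fixed + service.
{P2}: M1→P2 10·24=240, M2→P2 7·25=175, M3→P2 10·9=90, M4→P2 6·21=126, M5→P2 13·20=260, M6→P2 9·25=225. Service 1116; fixed 502; total 1618.
{P3}: M1→P3 9·24=216, M2→P3 5·25=125, M3→P3 12·9=108, M4→P3 8·21=168, M5→P3 9·20=180, M6→P3 13·25=325. Service 1122; fixed 953; total 2075.
{P4}: service 1307 + fixed 771 = 2078
{P1, P2, P3, P4}: service 650 + fixed 3125 = 3775
(All 15 nonempty subsets were checked; P2 only is lowest.)

Open P2 only; minimum total cost 1618.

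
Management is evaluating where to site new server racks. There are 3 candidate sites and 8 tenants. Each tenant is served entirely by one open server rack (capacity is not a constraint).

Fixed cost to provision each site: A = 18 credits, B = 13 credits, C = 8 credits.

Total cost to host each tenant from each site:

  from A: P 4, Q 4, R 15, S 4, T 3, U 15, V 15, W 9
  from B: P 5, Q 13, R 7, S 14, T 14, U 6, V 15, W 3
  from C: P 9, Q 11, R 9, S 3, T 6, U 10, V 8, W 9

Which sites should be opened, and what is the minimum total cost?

For any fixed open set, each tenant goes to its cheapest open site; total = fixed + service.
{B, C}: P→B 5, Q→C 11, R→B 7, S→C 3, T→C 6, U→B 6, V→C 8, W→B 3. Service 49; fixed 21; total 70.
{C}: P→C 9, Q→C 11, R→C 9, S→C 3, T→C 6, U→C 10, V→C 8, W→C 9. Service 65; fixed 8; total 73.
{A, C}: P→A 4, Q→A 4, R→C 9, S→C 3, T→A 3, U→C 10, V→C 8, W→A 9. Service 50; fixed 26; total 76.
{A, B, C}: P→A 4, Q→A 4, R→B 7, S→C 3, T→A 3, U→B 6, V→C 8, W→B 3. Service 38; fixed 39; total 77.
(All 7 nonempty subsets were checked; B and C is lowest.)

Open B and C; minimum total cost 70.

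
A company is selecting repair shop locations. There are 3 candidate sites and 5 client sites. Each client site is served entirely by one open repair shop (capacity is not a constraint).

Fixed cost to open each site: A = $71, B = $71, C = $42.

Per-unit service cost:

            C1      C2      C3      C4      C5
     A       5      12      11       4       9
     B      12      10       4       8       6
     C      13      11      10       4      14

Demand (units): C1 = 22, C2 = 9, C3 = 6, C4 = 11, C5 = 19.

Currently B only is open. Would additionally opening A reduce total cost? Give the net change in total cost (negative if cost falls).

Yes — net change −127 (cost falls by 127).

Current service cost with {B}: 580.
Adding A: each client site re-picks its cheapest; new service cost 382, saving 198.
Extra fixed cost: 71. Net change = 71 − 198 = -127.
(Totals: 651 → 524.)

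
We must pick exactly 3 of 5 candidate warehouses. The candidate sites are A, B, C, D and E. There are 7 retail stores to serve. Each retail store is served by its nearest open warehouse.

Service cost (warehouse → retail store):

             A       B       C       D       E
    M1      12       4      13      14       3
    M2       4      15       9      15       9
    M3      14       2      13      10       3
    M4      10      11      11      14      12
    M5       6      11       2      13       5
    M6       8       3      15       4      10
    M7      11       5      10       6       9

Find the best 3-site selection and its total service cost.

With exactly 3 open, each retail store uses its cheapest among the chosen.
{A, B, C}: M1→B 4, M2→A 4, M3→B 2, M4→A 10, M5→C 2, M6→B 3, M7→B 5. Service cost 30.
{A, B, E}: service cost 32
{A, B, D}: service cost 34
Among all 10 size-3 choices, {A, B, C} is lowest.

Choose A, B and C; total service cost 30.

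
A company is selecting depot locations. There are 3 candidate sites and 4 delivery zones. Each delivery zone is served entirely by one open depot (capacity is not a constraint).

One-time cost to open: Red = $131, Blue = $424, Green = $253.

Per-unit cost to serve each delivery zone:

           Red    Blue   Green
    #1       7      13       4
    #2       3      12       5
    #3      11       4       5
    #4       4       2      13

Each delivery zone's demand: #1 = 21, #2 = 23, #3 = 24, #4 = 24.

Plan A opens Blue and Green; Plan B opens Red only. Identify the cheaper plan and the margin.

Plan B is cheaper by 313.

Plan A: {Blue, Green}: #1→Green 4·21=84, #2→Green 5·23=115, #3→Blue 4·24=96, #4→Blue 2·24=48. Service 343; fixed 677; total 1020.
Plan B: {Red}: #1→Red 7·21=147, #2→Red 3·23=69, #3→Red 11·24=264, #4→Red 4·24=96. Service 576; fixed 131; total 707.
Difference: |1020 − 707| = 313.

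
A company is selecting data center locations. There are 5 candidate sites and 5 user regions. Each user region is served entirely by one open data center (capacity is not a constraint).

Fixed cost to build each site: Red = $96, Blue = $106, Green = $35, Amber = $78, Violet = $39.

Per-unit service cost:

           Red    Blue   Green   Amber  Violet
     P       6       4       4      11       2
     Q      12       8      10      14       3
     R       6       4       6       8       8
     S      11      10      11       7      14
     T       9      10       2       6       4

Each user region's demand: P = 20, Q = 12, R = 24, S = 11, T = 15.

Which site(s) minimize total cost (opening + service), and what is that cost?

Open Green and Violet; minimum total cost 445.

For any fixed open set, each user region goes to its cheapest open site; total = fixed + service.
{Green, Violet}: P→Violet 2·20=40, Q→Violet 3·12=36, R→Green 6·24=144, S→Green 11·11=121, T→Green 2·15=30. Service 371; fixed 74; total 445.
{Green, Amber, Violet}: P→Violet 2·20=40, Q→Violet 3·12=36, R→Green 6·24=144, S→Amber 7·11=77, T→Green 2·15=30. Service 327; fixed 152; total 479.
{Blue, Violet}: service 342 + fixed 145 = 487
{Red, Blue, Green, Amber, Violet}: P→Violet 2·20=40, Q→Violet 3·12=36, R→Blue 4·24=96, S→Amber 7·11=77, T→Green 2·15=30. Service 279; fixed 354; total 633.
No other subset beats 445.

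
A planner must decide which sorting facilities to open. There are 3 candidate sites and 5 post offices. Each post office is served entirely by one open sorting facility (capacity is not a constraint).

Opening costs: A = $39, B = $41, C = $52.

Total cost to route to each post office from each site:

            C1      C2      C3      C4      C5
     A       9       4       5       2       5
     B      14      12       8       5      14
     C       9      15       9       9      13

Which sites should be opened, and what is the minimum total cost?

Open A only; minimum total cost 64.

For any fixed open set, each post office goes to its cheapest open site; total = fixed + service.
{A}: C1→A 9, C2→A 4, C3→A 5, C4→A 2, C5→A 5. Service 25; fixed 39; total 64.
{B}: C1→B 14, C2→B 12, C3→B 8, C4→B 5, C5→B 14. Service 53; fixed 41; total 94.
{A, B}: C1→A 9, C2→A 4, C3→A 5, C4→A 2, C5→A 5. Service 25; fixed 80; total 105.
{A, B, C}: C1→A 9, C2→A 4, C3→A 5, C4→A 2, C5→A 5. Service 25; fixed 132; total 157.
(All 7 nonempty subsets were checked; A only is lowest.)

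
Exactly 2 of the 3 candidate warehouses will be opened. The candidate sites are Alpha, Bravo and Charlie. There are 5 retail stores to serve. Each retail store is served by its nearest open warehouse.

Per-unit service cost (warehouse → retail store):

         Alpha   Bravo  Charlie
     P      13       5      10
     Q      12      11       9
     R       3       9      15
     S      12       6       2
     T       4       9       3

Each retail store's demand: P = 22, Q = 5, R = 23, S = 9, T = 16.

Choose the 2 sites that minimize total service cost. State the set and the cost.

Choose Alpha and Bravo; total service cost 352.

With exactly 2 open, each retail store uses its cheapest among the chosen.
{Alpha, Bravo}: P→Bravo 5·22=110, Q→Bravo 11·5=55, R→Alpha 3·23=69, S→Bravo 6·9=54, T→Alpha 4·16=64. Service cost 352.
{Alpha, Charlie}: service cost 400
{Bravo, Charlie}: service cost 428
Among all 3 size-2 choices, {Alpha, Bravo} is lowest.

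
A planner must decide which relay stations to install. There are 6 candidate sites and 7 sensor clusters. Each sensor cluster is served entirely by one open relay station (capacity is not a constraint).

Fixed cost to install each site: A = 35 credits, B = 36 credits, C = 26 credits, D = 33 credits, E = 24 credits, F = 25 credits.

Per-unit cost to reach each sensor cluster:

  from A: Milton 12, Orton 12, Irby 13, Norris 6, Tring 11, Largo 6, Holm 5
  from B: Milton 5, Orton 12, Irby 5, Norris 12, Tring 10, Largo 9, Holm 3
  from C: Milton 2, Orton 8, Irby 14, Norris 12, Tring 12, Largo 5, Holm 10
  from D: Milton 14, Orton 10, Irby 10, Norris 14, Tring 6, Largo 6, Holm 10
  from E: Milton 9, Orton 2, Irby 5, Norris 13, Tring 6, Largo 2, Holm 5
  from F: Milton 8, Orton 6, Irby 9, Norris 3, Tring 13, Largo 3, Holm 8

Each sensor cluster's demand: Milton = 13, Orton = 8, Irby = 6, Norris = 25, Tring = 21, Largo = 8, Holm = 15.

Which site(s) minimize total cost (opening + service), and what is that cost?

Open C, E and F; minimum total cost 439.

For any fixed open set, each sensor cluster goes to its cheapest open site; total = fixed + service.
{C, E, F}: Milton→C 2·13=26, Orton→E 2·8=16, Irby→E 5·6=30, Norris→F 3·25=75, Tring→E 6·21=126, Largo→E 2·8=16, Holm→E 5·15=75. Service 364; fixed 75; total 439.
{B, C, E, F}: Milton→C 2·13=26, Orton→E 2·8=16, Irby→B 5·6=30, Norris→F 3·25=75, Tring→E 6·21=126, Largo→E 2·8=16, Holm→B 3·15=45. Service 334; fixed 111; total 445.
{B, E, F}: Milton→B 5·13=65, Orton→E 2·8=16, Irby→B 5·6=30, Norris→F 3·25=75, Tring→E 6·21=126, Largo→E 2·8=16, Holm→B 3·15=45. Service 373; fixed 85; total 458.
{A, B, C, D, E, F}: service 334 + fixed 179 = 513
No other subset beats 439.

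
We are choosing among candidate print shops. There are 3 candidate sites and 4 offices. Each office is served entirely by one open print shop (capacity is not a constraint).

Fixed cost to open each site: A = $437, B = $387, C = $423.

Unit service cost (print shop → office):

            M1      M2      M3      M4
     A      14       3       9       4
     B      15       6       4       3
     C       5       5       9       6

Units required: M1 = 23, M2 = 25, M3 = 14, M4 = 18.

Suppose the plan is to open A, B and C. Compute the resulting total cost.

Each office is assigned to its cheapest site among the open ones.
{A, B, C}: M1→C 5·23=115, M2→A 3·25=75, M3→B 4·14=56, M4→B 3·18=54. Service 300; fixed 1247; total 1547.

Total cost: 1547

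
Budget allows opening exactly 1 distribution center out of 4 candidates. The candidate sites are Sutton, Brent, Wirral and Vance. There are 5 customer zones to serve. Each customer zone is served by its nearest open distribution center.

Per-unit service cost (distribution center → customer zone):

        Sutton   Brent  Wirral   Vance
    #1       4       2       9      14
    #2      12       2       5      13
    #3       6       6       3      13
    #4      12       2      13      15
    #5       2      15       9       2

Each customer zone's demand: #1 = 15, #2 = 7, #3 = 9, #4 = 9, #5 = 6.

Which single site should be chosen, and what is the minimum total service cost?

With exactly 1 open, each customer zone uses its cheapest among the chosen.
{Brent}: #1→Brent 2·15=30, #2→Brent 2·7=14, #3→Brent 6·9=54, #4→Brent 2·9=18, #5→Brent 15·6=90. Service cost 206.
{Sutton}: service cost 318
{Wirral}: service cost 368
Among all 4 size-1 choices, {Brent} is lowest.

Choose Brent only; total service cost 206.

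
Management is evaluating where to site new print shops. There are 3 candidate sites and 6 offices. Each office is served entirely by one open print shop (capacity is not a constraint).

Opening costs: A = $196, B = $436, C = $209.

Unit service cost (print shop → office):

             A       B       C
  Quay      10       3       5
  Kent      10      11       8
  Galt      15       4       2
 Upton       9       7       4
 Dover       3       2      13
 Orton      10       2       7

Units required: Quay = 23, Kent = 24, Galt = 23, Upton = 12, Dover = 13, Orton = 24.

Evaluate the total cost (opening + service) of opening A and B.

Total cost: 1191

Each office is assigned to its cheapest site among the open ones.
{A, B}: Quay→B 3·23=69, Kent→A 10·24=240, Galt→B 4·23=92, Upton→B 7·12=84, Dover→B 2·13=26, Orton→B 2·24=48. Service 559; fixed 632; total 1191.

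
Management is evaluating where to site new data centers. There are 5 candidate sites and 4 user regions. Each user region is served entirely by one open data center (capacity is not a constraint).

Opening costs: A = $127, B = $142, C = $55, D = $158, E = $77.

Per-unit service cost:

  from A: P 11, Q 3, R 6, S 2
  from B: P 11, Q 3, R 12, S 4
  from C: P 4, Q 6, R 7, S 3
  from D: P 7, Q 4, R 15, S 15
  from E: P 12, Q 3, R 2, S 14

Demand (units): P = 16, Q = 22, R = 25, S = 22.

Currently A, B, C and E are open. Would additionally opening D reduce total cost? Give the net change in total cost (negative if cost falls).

Current service cost with {A, B, C, E}: 224.
Adding D: each user region re-picks its cheapest; new service cost 224, saving 0.
Extra fixed cost: 158. Net change = 158 − 0 = 158.
(Totals: 625 → 783.)

No — net change +158 (cost rises by 158).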